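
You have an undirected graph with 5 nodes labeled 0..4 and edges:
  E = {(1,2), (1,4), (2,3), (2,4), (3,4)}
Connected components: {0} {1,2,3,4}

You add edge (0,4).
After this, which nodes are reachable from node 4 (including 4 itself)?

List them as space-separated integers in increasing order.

Answer: 0 1 2 3 4

Derivation:
Before: nodes reachable from 4: {1,2,3,4}
Adding (0,4): merges 4's component with another. Reachability grows.
After: nodes reachable from 4: {0,1,2,3,4}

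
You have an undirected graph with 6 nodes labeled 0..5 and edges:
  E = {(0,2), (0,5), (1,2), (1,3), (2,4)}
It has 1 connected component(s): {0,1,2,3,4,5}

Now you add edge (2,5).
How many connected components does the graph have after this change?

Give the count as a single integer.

Answer: 1

Derivation:
Initial component count: 1
Add (2,5): endpoints already in same component. Count unchanged: 1.
New component count: 1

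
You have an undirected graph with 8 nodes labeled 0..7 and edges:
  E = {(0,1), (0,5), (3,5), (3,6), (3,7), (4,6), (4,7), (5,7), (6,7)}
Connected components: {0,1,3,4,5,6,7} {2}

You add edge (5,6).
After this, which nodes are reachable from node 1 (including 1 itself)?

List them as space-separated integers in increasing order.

Before: nodes reachable from 1: {0,1,3,4,5,6,7}
Adding (5,6): both endpoints already in same component. Reachability from 1 unchanged.
After: nodes reachable from 1: {0,1,3,4,5,6,7}

Answer: 0 1 3 4 5 6 7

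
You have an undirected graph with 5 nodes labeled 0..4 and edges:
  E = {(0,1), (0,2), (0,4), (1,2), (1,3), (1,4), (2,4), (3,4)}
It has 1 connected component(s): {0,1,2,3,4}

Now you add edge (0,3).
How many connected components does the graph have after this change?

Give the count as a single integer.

Initial component count: 1
Add (0,3): endpoints already in same component. Count unchanged: 1.
New component count: 1

Answer: 1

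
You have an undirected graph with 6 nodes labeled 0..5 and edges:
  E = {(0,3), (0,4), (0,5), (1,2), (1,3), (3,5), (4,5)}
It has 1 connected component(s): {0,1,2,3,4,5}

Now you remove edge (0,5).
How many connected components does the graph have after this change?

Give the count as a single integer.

Answer: 1

Derivation:
Initial component count: 1
Remove (0,5): not a bridge. Count unchanged: 1.
  After removal, components: {0,1,2,3,4,5}
New component count: 1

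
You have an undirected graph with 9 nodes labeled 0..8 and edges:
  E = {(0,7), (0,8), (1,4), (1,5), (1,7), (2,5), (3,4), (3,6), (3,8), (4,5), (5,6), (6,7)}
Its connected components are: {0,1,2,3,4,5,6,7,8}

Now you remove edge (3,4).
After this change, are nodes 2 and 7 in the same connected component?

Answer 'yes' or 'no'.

Initial components: {0,1,2,3,4,5,6,7,8}
Removing edge (3,4): not a bridge — component count unchanged at 1.
New components: {0,1,2,3,4,5,6,7,8}
Are 2 and 7 in the same component? yes

Answer: yes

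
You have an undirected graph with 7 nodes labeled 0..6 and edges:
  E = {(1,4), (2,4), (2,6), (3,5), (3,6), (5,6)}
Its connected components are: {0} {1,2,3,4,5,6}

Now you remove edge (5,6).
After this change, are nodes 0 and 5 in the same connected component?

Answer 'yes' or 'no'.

Initial components: {0} {1,2,3,4,5,6}
Removing edge (5,6): not a bridge — component count unchanged at 2.
New components: {0} {1,2,3,4,5,6}
Are 0 and 5 in the same component? no

Answer: no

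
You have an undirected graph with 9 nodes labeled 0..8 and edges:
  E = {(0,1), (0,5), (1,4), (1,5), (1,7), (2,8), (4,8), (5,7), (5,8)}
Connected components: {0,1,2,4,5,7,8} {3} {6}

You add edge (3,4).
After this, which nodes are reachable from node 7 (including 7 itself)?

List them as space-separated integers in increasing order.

Answer: 0 1 2 3 4 5 7 8

Derivation:
Before: nodes reachable from 7: {0,1,2,4,5,7,8}
Adding (3,4): merges 7's component with another. Reachability grows.
After: nodes reachable from 7: {0,1,2,3,4,5,7,8}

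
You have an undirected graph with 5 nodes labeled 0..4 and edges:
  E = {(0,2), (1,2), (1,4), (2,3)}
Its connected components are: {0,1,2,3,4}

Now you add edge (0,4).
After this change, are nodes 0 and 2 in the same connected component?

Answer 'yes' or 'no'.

Answer: yes

Derivation:
Initial components: {0,1,2,3,4}
Adding edge (0,4): both already in same component {0,1,2,3,4}. No change.
New components: {0,1,2,3,4}
Are 0 and 2 in the same component? yes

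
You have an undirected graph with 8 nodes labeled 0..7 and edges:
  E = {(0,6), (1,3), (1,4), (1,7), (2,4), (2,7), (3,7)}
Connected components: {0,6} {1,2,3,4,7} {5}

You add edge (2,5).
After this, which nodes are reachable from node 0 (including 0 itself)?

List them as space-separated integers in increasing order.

Before: nodes reachable from 0: {0,6}
Adding (2,5): merges two components, but neither contains 0. Reachability from 0 unchanged.
After: nodes reachable from 0: {0,6}

Answer: 0 6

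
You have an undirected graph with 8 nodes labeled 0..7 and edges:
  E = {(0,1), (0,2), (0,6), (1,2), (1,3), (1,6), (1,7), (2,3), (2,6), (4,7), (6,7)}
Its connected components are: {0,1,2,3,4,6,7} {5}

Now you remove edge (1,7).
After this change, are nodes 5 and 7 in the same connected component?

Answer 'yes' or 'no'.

Answer: no

Derivation:
Initial components: {0,1,2,3,4,6,7} {5}
Removing edge (1,7): not a bridge — component count unchanged at 2.
New components: {0,1,2,3,4,6,7} {5}
Are 5 and 7 in the same component? no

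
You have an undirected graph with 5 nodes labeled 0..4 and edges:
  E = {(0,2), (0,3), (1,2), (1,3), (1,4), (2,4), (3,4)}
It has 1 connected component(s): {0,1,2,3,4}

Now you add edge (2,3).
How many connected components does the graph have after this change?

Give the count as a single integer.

Answer: 1

Derivation:
Initial component count: 1
Add (2,3): endpoints already in same component. Count unchanged: 1.
New component count: 1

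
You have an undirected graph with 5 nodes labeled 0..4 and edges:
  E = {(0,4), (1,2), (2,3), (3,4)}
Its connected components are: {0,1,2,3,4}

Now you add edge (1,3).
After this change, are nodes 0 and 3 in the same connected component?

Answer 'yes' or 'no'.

Initial components: {0,1,2,3,4}
Adding edge (1,3): both already in same component {0,1,2,3,4}. No change.
New components: {0,1,2,3,4}
Are 0 and 3 in the same component? yes

Answer: yes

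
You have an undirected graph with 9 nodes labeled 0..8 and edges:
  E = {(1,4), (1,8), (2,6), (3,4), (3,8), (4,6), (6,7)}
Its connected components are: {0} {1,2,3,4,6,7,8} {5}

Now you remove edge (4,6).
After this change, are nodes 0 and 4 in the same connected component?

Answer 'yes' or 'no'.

Initial components: {0} {1,2,3,4,6,7,8} {5}
Removing edge (4,6): it was a bridge — component count 3 -> 4.
New components: {0} {1,3,4,8} {2,6,7} {5}
Are 0 and 4 in the same component? no

Answer: no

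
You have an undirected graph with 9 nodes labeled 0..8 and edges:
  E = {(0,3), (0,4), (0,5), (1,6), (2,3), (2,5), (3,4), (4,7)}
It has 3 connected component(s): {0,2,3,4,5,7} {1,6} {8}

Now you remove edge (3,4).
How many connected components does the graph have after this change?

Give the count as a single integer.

Answer: 3

Derivation:
Initial component count: 3
Remove (3,4): not a bridge. Count unchanged: 3.
  After removal, components: {0,2,3,4,5,7} {1,6} {8}
New component count: 3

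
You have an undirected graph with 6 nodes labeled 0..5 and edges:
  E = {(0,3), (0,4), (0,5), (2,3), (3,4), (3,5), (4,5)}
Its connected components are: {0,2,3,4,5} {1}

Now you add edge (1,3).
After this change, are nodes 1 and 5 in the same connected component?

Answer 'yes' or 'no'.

Answer: yes

Derivation:
Initial components: {0,2,3,4,5} {1}
Adding edge (1,3): merges {1} and {0,2,3,4,5}.
New components: {0,1,2,3,4,5}
Are 1 and 5 in the same component? yes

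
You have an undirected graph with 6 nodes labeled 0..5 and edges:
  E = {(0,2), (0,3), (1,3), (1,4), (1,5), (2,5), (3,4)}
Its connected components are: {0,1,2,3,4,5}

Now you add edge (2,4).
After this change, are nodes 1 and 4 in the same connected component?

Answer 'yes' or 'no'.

Answer: yes

Derivation:
Initial components: {0,1,2,3,4,5}
Adding edge (2,4): both already in same component {0,1,2,3,4,5}. No change.
New components: {0,1,2,3,4,5}
Are 1 and 4 in the same component? yes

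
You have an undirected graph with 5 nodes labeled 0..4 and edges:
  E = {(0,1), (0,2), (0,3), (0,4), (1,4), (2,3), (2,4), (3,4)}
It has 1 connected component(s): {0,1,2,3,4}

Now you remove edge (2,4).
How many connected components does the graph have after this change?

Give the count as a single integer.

Answer: 1

Derivation:
Initial component count: 1
Remove (2,4): not a bridge. Count unchanged: 1.
  After removal, components: {0,1,2,3,4}
New component count: 1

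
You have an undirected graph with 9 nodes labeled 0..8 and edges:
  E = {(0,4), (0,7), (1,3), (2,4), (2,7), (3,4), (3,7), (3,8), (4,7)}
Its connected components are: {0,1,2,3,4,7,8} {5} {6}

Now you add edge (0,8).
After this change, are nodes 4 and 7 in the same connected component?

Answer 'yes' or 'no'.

Answer: yes

Derivation:
Initial components: {0,1,2,3,4,7,8} {5} {6}
Adding edge (0,8): both already in same component {0,1,2,3,4,7,8}. No change.
New components: {0,1,2,3,4,7,8} {5} {6}
Are 4 and 7 in the same component? yes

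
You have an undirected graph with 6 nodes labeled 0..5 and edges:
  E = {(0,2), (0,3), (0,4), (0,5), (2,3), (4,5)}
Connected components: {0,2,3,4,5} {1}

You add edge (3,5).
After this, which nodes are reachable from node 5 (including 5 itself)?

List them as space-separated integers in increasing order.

Answer: 0 2 3 4 5

Derivation:
Before: nodes reachable from 5: {0,2,3,4,5}
Adding (3,5): both endpoints already in same component. Reachability from 5 unchanged.
After: nodes reachable from 5: {0,2,3,4,5}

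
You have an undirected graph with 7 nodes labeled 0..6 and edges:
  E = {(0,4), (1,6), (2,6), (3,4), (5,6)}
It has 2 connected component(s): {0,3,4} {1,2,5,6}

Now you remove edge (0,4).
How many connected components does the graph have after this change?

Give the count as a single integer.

Initial component count: 2
Remove (0,4): it was a bridge. Count increases: 2 -> 3.
  After removal, components: {0} {1,2,5,6} {3,4}
New component count: 3

Answer: 3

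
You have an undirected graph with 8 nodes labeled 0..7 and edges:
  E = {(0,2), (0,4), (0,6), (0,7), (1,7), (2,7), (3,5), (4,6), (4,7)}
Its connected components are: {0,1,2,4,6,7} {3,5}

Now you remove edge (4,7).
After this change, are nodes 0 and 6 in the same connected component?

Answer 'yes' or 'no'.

Initial components: {0,1,2,4,6,7} {3,5}
Removing edge (4,7): not a bridge — component count unchanged at 2.
New components: {0,1,2,4,6,7} {3,5}
Are 0 and 6 in the same component? yes

Answer: yes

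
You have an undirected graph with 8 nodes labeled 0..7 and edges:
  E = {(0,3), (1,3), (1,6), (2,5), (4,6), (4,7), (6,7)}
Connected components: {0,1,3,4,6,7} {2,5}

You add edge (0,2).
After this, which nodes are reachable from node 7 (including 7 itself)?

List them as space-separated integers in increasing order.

Answer: 0 1 2 3 4 5 6 7

Derivation:
Before: nodes reachable from 7: {0,1,3,4,6,7}
Adding (0,2): merges 7's component with another. Reachability grows.
After: nodes reachable from 7: {0,1,2,3,4,5,6,7}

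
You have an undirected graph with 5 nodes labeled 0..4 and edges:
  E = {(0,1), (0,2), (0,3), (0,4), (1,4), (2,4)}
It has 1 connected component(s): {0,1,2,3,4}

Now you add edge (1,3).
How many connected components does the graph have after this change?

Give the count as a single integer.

Initial component count: 1
Add (1,3): endpoints already in same component. Count unchanged: 1.
New component count: 1

Answer: 1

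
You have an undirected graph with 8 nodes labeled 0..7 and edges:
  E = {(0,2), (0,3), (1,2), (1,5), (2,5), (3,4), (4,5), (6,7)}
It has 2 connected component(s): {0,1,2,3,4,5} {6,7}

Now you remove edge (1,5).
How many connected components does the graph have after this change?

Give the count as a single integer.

Answer: 2

Derivation:
Initial component count: 2
Remove (1,5): not a bridge. Count unchanged: 2.
  After removal, components: {0,1,2,3,4,5} {6,7}
New component count: 2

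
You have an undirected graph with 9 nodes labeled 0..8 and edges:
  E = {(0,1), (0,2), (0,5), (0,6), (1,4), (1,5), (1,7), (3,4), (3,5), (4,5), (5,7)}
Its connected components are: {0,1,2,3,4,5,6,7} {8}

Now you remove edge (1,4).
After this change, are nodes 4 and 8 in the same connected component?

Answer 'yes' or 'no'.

Initial components: {0,1,2,3,4,5,6,7} {8}
Removing edge (1,4): not a bridge — component count unchanged at 2.
New components: {0,1,2,3,4,5,6,7} {8}
Are 4 and 8 in the same component? no

Answer: no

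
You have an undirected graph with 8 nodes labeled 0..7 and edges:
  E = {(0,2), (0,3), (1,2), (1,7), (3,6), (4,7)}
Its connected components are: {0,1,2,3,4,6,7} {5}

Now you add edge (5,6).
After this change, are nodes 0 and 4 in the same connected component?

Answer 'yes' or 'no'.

Answer: yes

Derivation:
Initial components: {0,1,2,3,4,6,7} {5}
Adding edge (5,6): merges {5} and {0,1,2,3,4,6,7}.
New components: {0,1,2,3,4,5,6,7}
Are 0 and 4 in the same component? yes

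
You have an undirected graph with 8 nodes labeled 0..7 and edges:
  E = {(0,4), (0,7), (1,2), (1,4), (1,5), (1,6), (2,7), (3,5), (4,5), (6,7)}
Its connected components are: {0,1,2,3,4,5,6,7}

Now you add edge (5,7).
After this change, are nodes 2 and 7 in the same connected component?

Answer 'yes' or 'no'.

Answer: yes

Derivation:
Initial components: {0,1,2,3,4,5,6,7}
Adding edge (5,7): both already in same component {0,1,2,3,4,5,6,7}. No change.
New components: {0,1,2,3,4,5,6,7}
Are 2 and 7 in the same component? yes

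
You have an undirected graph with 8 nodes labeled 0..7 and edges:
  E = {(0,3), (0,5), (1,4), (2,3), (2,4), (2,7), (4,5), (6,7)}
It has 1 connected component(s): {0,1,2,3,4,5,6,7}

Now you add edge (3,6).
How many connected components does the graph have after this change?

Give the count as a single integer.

Initial component count: 1
Add (3,6): endpoints already in same component. Count unchanged: 1.
New component count: 1

Answer: 1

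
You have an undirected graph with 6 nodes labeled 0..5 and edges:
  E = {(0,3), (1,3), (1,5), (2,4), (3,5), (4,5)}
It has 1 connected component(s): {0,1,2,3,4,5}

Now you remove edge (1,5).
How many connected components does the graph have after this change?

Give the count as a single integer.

Initial component count: 1
Remove (1,5): not a bridge. Count unchanged: 1.
  After removal, components: {0,1,2,3,4,5}
New component count: 1

Answer: 1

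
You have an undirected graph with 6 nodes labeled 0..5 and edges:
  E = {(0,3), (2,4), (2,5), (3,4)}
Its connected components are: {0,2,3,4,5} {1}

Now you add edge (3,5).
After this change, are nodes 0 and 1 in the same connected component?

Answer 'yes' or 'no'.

Initial components: {0,2,3,4,5} {1}
Adding edge (3,5): both already in same component {0,2,3,4,5}. No change.
New components: {0,2,3,4,5} {1}
Are 0 and 1 in the same component? no

Answer: no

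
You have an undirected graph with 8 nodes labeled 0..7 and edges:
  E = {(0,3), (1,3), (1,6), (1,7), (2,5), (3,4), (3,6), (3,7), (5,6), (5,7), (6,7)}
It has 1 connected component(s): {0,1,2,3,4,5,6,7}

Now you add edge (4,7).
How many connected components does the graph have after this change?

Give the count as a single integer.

Answer: 1

Derivation:
Initial component count: 1
Add (4,7): endpoints already in same component. Count unchanged: 1.
New component count: 1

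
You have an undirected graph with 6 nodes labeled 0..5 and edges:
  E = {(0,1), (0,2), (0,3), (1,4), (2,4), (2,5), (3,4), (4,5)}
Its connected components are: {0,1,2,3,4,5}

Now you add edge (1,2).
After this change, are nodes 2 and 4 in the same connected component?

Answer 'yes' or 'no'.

Initial components: {0,1,2,3,4,5}
Adding edge (1,2): both already in same component {0,1,2,3,4,5}. No change.
New components: {0,1,2,3,4,5}
Are 2 and 4 in the same component? yes

Answer: yes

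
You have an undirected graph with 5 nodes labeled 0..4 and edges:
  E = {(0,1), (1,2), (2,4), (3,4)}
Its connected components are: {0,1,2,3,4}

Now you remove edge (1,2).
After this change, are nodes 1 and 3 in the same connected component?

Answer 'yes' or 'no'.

Initial components: {0,1,2,3,4}
Removing edge (1,2): it was a bridge — component count 1 -> 2.
New components: {0,1} {2,3,4}
Are 1 and 3 in the same component? no

Answer: no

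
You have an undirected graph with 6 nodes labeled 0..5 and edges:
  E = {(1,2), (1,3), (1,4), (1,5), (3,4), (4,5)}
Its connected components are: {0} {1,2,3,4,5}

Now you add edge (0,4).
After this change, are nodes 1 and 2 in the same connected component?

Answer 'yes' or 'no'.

Answer: yes

Derivation:
Initial components: {0} {1,2,3,4,5}
Adding edge (0,4): merges {0} and {1,2,3,4,5}.
New components: {0,1,2,3,4,5}
Are 1 and 2 in the same component? yes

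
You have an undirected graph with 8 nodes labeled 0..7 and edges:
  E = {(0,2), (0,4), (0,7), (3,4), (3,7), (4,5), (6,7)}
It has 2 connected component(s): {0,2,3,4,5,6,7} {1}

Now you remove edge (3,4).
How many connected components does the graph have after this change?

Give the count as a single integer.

Answer: 2

Derivation:
Initial component count: 2
Remove (3,4): not a bridge. Count unchanged: 2.
  After removal, components: {0,2,3,4,5,6,7} {1}
New component count: 2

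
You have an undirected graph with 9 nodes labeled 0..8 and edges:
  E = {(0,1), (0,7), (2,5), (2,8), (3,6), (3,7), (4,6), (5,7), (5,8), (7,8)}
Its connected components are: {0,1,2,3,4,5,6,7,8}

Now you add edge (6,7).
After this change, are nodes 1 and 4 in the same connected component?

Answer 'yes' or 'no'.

Answer: yes

Derivation:
Initial components: {0,1,2,3,4,5,6,7,8}
Adding edge (6,7): both already in same component {0,1,2,3,4,5,6,7,8}. No change.
New components: {0,1,2,3,4,5,6,7,8}
Are 1 and 4 in the same component? yes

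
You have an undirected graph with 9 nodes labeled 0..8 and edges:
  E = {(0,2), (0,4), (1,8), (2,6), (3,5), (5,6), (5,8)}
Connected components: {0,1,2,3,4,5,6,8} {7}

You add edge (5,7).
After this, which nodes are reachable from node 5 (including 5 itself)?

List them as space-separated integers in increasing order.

Answer: 0 1 2 3 4 5 6 7 8

Derivation:
Before: nodes reachable from 5: {0,1,2,3,4,5,6,8}
Adding (5,7): merges 5's component with another. Reachability grows.
After: nodes reachable from 5: {0,1,2,3,4,5,6,7,8}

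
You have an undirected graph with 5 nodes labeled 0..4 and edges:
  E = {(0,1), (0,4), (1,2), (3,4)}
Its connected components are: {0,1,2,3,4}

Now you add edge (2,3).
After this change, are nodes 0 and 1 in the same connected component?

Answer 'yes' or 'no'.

Initial components: {0,1,2,3,4}
Adding edge (2,3): both already in same component {0,1,2,3,4}. No change.
New components: {0,1,2,3,4}
Are 0 and 1 in the same component? yes

Answer: yes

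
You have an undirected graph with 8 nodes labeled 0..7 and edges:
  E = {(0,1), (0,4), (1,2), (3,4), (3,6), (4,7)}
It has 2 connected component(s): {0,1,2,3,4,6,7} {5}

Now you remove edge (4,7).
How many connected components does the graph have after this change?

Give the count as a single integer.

Initial component count: 2
Remove (4,7): it was a bridge. Count increases: 2 -> 3.
  After removal, components: {0,1,2,3,4,6} {5} {7}
New component count: 3

Answer: 3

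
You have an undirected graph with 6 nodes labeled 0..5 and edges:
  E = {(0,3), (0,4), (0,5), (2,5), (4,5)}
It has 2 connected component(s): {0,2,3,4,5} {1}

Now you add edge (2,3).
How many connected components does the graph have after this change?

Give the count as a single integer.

Initial component count: 2
Add (2,3): endpoints already in same component. Count unchanged: 2.
New component count: 2

Answer: 2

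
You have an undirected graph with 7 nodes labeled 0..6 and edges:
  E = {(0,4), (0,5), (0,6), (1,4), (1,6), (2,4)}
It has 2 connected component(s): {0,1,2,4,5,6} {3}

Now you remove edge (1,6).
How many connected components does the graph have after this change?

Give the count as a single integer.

Initial component count: 2
Remove (1,6): not a bridge. Count unchanged: 2.
  After removal, components: {0,1,2,4,5,6} {3}
New component count: 2

Answer: 2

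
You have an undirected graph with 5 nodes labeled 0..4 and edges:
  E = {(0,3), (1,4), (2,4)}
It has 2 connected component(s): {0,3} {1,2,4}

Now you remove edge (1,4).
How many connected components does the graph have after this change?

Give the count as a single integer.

Answer: 3

Derivation:
Initial component count: 2
Remove (1,4): it was a bridge. Count increases: 2 -> 3.
  After removal, components: {0,3} {1} {2,4}
New component count: 3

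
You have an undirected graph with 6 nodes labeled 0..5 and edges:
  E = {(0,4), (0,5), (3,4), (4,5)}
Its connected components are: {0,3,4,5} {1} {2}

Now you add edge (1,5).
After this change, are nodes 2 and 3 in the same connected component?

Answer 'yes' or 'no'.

Answer: no

Derivation:
Initial components: {0,3,4,5} {1} {2}
Adding edge (1,5): merges {1} and {0,3,4,5}.
New components: {0,1,3,4,5} {2}
Are 2 and 3 in the same component? no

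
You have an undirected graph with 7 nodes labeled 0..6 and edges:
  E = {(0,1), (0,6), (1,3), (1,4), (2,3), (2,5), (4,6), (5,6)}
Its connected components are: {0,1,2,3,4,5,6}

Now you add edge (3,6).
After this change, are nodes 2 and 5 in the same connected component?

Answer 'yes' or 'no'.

Initial components: {0,1,2,3,4,5,6}
Adding edge (3,6): both already in same component {0,1,2,3,4,5,6}. No change.
New components: {0,1,2,3,4,5,6}
Are 2 and 5 in the same component? yes

Answer: yes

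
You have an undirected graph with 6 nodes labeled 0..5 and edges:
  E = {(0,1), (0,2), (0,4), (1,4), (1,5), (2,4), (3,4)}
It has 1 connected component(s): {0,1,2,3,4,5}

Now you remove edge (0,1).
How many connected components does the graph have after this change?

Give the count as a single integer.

Initial component count: 1
Remove (0,1): not a bridge. Count unchanged: 1.
  After removal, components: {0,1,2,3,4,5}
New component count: 1

Answer: 1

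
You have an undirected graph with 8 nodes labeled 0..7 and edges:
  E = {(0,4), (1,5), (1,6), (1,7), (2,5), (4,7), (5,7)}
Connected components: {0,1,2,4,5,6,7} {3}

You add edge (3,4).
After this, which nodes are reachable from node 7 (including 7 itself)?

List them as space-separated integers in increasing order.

Answer: 0 1 2 3 4 5 6 7

Derivation:
Before: nodes reachable from 7: {0,1,2,4,5,6,7}
Adding (3,4): merges 7's component with another. Reachability grows.
After: nodes reachable from 7: {0,1,2,3,4,5,6,7}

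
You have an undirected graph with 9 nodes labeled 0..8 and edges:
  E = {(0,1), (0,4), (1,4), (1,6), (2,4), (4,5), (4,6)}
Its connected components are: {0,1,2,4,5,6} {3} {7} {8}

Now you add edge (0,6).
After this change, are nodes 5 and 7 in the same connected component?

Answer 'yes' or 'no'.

Answer: no

Derivation:
Initial components: {0,1,2,4,5,6} {3} {7} {8}
Adding edge (0,6): both already in same component {0,1,2,4,5,6}. No change.
New components: {0,1,2,4,5,6} {3} {7} {8}
Are 5 and 7 in the same component? no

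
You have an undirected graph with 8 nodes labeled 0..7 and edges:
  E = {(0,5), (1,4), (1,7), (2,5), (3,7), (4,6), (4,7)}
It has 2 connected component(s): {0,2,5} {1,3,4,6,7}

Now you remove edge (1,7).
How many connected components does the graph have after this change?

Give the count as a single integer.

Initial component count: 2
Remove (1,7): not a bridge. Count unchanged: 2.
  After removal, components: {0,2,5} {1,3,4,6,7}
New component count: 2

Answer: 2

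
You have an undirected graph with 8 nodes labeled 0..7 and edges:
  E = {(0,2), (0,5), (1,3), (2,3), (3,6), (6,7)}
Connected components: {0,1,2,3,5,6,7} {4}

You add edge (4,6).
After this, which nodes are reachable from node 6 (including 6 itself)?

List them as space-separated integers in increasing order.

Before: nodes reachable from 6: {0,1,2,3,5,6,7}
Adding (4,6): merges 6's component with another. Reachability grows.
After: nodes reachable from 6: {0,1,2,3,4,5,6,7}

Answer: 0 1 2 3 4 5 6 7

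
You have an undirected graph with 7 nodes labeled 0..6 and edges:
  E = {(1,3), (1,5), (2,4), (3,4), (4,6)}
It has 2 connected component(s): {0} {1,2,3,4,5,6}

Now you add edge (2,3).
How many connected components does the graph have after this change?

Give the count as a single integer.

Initial component count: 2
Add (2,3): endpoints already in same component. Count unchanged: 2.
New component count: 2

Answer: 2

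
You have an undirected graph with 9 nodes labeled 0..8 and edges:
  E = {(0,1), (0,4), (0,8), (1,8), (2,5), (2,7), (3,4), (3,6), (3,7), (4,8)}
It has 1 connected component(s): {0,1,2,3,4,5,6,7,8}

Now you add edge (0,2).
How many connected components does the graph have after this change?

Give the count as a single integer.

Answer: 1

Derivation:
Initial component count: 1
Add (0,2): endpoints already in same component. Count unchanged: 1.
New component count: 1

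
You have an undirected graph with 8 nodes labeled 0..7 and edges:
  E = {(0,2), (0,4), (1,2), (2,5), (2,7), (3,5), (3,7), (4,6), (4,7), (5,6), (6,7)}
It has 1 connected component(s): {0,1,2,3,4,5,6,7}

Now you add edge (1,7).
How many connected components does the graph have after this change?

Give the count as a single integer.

Initial component count: 1
Add (1,7): endpoints already in same component. Count unchanged: 1.
New component count: 1

Answer: 1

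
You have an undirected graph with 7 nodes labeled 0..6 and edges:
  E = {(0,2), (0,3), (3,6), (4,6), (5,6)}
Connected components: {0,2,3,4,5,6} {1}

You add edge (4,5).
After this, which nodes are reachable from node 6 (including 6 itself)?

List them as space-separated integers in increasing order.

Before: nodes reachable from 6: {0,2,3,4,5,6}
Adding (4,5): both endpoints already in same component. Reachability from 6 unchanged.
After: nodes reachable from 6: {0,2,3,4,5,6}

Answer: 0 2 3 4 5 6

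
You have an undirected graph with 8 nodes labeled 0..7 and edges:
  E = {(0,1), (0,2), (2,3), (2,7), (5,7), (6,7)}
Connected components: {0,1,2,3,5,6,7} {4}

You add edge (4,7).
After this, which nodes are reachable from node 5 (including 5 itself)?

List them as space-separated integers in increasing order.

Before: nodes reachable from 5: {0,1,2,3,5,6,7}
Adding (4,7): merges 5's component with another. Reachability grows.
After: nodes reachable from 5: {0,1,2,3,4,5,6,7}

Answer: 0 1 2 3 4 5 6 7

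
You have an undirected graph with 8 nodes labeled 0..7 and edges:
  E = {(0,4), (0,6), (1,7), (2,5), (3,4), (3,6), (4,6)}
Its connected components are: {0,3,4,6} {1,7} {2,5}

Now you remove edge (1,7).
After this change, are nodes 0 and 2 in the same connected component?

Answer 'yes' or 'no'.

Answer: no

Derivation:
Initial components: {0,3,4,6} {1,7} {2,5}
Removing edge (1,7): it was a bridge — component count 3 -> 4.
New components: {0,3,4,6} {1} {2,5} {7}
Are 0 and 2 in the same component? no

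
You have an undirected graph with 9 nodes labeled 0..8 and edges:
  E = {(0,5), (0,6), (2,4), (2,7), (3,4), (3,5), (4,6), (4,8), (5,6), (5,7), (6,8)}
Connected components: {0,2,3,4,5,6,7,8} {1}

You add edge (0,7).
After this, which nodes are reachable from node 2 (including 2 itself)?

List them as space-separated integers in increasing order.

Answer: 0 2 3 4 5 6 7 8

Derivation:
Before: nodes reachable from 2: {0,2,3,4,5,6,7,8}
Adding (0,7): both endpoints already in same component. Reachability from 2 unchanged.
After: nodes reachable from 2: {0,2,3,4,5,6,7,8}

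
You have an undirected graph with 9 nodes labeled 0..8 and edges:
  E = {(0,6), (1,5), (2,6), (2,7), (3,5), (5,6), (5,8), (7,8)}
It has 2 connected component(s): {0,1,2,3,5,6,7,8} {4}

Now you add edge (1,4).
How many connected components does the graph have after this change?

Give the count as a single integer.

Answer: 1

Derivation:
Initial component count: 2
Add (1,4): merges two components. Count decreases: 2 -> 1.
New component count: 1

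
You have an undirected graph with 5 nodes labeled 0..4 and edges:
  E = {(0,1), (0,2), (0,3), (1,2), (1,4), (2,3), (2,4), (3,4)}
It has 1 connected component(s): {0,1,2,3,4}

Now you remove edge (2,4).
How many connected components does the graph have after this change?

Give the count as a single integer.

Answer: 1

Derivation:
Initial component count: 1
Remove (2,4): not a bridge. Count unchanged: 1.
  After removal, components: {0,1,2,3,4}
New component count: 1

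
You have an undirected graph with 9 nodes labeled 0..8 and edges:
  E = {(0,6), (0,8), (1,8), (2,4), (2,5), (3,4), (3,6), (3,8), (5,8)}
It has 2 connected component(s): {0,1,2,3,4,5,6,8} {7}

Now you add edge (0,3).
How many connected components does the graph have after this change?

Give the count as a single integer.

Answer: 2

Derivation:
Initial component count: 2
Add (0,3): endpoints already in same component. Count unchanged: 2.
New component count: 2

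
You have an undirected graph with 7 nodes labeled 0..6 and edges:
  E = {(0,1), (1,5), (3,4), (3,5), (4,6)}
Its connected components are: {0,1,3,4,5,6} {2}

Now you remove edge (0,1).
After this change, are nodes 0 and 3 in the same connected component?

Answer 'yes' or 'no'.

Initial components: {0,1,3,4,5,6} {2}
Removing edge (0,1): it was a bridge — component count 2 -> 3.
New components: {0} {1,3,4,5,6} {2}
Are 0 and 3 in the same component? no

Answer: no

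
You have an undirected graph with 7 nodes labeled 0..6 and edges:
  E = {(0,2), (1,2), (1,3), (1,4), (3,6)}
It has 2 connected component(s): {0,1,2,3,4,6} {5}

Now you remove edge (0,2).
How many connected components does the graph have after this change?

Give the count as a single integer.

Initial component count: 2
Remove (0,2): it was a bridge. Count increases: 2 -> 3.
  After removal, components: {0} {1,2,3,4,6} {5}
New component count: 3

Answer: 3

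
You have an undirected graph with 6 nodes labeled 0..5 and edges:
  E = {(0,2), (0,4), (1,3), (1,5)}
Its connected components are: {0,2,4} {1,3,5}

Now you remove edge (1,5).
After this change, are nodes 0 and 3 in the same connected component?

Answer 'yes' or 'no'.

Answer: no

Derivation:
Initial components: {0,2,4} {1,3,5}
Removing edge (1,5): it was a bridge — component count 2 -> 3.
New components: {0,2,4} {1,3} {5}
Are 0 and 3 in the same component? no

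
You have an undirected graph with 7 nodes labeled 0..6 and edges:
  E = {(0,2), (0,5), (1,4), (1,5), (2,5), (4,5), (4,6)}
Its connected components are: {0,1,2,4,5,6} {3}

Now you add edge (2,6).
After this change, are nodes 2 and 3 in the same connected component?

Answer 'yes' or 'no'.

Initial components: {0,1,2,4,5,6} {3}
Adding edge (2,6): both already in same component {0,1,2,4,5,6}. No change.
New components: {0,1,2,4,5,6} {3}
Are 2 and 3 in the same component? no

Answer: no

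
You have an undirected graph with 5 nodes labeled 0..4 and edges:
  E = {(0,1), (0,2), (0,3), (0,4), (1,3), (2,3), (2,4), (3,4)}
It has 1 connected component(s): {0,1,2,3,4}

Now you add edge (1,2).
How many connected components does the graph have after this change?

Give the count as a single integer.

Answer: 1

Derivation:
Initial component count: 1
Add (1,2): endpoints already in same component. Count unchanged: 1.
New component count: 1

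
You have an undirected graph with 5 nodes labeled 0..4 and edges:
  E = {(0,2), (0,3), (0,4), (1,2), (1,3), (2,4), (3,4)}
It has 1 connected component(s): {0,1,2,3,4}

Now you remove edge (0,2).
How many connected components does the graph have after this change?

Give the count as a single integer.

Initial component count: 1
Remove (0,2): not a bridge. Count unchanged: 1.
  After removal, components: {0,1,2,3,4}
New component count: 1

Answer: 1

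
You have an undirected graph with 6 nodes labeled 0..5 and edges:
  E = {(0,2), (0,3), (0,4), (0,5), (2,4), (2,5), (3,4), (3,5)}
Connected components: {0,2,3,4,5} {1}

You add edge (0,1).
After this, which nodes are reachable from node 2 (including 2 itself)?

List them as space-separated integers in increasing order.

Before: nodes reachable from 2: {0,2,3,4,5}
Adding (0,1): merges 2's component with another. Reachability grows.
After: nodes reachable from 2: {0,1,2,3,4,5}

Answer: 0 1 2 3 4 5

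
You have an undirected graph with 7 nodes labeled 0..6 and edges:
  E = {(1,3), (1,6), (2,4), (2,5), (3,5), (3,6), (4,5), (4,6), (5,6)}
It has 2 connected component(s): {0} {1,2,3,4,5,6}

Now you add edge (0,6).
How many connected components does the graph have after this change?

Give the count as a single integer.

Answer: 1

Derivation:
Initial component count: 2
Add (0,6): merges two components. Count decreases: 2 -> 1.
New component count: 1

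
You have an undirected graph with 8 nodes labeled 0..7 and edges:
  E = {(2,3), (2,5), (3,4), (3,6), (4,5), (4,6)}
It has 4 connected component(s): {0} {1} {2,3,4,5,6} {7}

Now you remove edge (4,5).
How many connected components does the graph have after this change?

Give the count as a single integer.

Answer: 4

Derivation:
Initial component count: 4
Remove (4,5): not a bridge. Count unchanged: 4.
  After removal, components: {0} {1} {2,3,4,5,6} {7}
New component count: 4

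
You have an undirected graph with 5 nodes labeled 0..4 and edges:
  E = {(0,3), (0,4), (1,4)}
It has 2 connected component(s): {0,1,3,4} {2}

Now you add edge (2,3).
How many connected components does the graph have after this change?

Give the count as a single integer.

Answer: 1

Derivation:
Initial component count: 2
Add (2,3): merges two components. Count decreases: 2 -> 1.
New component count: 1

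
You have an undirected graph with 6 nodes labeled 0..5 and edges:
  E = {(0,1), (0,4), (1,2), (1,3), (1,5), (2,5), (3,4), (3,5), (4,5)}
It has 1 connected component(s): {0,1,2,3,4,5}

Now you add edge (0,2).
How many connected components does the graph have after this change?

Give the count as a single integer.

Answer: 1

Derivation:
Initial component count: 1
Add (0,2): endpoints already in same component. Count unchanged: 1.
New component count: 1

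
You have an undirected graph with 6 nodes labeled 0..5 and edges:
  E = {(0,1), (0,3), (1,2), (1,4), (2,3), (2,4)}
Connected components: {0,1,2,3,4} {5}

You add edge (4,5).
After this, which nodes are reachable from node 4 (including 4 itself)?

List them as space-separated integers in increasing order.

Answer: 0 1 2 3 4 5

Derivation:
Before: nodes reachable from 4: {0,1,2,3,4}
Adding (4,5): merges 4's component with another. Reachability grows.
After: nodes reachable from 4: {0,1,2,3,4,5}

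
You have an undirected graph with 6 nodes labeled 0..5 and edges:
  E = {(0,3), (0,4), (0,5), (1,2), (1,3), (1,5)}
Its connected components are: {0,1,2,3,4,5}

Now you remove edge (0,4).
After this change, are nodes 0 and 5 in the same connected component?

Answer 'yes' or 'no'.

Initial components: {0,1,2,3,4,5}
Removing edge (0,4): it was a bridge — component count 1 -> 2.
New components: {0,1,2,3,5} {4}
Are 0 and 5 in the same component? yes

Answer: yes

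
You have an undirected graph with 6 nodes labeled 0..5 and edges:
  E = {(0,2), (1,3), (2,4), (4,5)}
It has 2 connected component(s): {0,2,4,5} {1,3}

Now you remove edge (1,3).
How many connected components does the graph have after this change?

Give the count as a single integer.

Answer: 3

Derivation:
Initial component count: 2
Remove (1,3): it was a bridge. Count increases: 2 -> 3.
  After removal, components: {0,2,4,5} {1} {3}
New component count: 3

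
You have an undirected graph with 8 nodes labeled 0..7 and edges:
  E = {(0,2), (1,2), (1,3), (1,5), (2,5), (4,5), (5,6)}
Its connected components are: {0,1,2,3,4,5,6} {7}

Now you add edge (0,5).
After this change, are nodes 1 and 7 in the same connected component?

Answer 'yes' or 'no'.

Initial components: {0,1,2,3,4,5,6} {7}
Adding edge (0,5): both already in same component {0,1,2,3,4,5,6}. No change.
New components: {0,1,2,3,4,5,6} {7}
Are 1 and 7 in the same component? no

Answer: no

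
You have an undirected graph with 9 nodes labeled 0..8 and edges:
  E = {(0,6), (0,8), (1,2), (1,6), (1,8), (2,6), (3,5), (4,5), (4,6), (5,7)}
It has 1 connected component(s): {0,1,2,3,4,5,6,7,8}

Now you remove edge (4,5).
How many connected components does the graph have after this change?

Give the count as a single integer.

Initial component count: 1
Remove (4,5): it was a bridge. Count increases: 1 -> 2.
  After removal, components: {0,1,2,4,6,8} {3,5,7}
New component count: 2

Answer: 2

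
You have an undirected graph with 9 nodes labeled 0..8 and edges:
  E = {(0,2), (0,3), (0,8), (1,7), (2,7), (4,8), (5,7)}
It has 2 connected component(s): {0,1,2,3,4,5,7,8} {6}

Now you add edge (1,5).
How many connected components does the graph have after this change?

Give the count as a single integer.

Answer: 2

Derivation:
Initial component count: 2
Add (1,5): endpoints already in same component. Count unchanged: 2.
New component count: 2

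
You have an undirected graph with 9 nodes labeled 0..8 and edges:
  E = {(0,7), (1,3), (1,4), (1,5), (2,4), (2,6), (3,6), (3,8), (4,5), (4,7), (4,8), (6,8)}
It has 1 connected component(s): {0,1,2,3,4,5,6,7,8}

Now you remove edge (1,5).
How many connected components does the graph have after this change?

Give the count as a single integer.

Initial component count: 1
Remove (1,5): not a bridge. Count unchanged: 1.
  After removal, components: {0,1,2,3,4,5,6,7,8}
New component count: 1

Answer: 1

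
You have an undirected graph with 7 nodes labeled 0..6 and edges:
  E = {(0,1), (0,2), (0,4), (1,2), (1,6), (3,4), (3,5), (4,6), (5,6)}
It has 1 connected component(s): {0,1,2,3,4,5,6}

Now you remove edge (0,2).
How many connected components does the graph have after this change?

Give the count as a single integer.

Answer: 1

Derivation:
Initial component count: 1
Remove (0,2): not a bridge. Count unchanged: 1.
  After removal, components: {0,1,2,3,4,5,6}
New component count: 1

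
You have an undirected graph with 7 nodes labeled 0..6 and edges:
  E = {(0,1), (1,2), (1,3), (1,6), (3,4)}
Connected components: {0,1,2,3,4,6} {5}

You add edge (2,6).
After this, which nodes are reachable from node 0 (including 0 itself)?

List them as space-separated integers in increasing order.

Before: nodes reachable from 0: {0,1,2,3,4,6}
Adding (2,6): both endpoints already in same component. Reachability from 0 unchanged.
After: nodes reachable from 0: {0,1,2,3,4,6}

Answer: 0 1 2 3 4 6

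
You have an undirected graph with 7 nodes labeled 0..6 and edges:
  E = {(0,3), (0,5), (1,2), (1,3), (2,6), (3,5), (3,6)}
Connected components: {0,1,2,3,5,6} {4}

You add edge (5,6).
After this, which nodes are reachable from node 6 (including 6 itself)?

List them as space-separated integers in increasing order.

Answer: 0 1 2 3 5 6

Derivation:
Before: nodes reachable from 6: {0,1,2,3,5,6}
Adding (5,6): both endpoints already in same component. Reachability from 6 unchanged.
After: nodes reachable from 6: {0,1,2,3,5,6}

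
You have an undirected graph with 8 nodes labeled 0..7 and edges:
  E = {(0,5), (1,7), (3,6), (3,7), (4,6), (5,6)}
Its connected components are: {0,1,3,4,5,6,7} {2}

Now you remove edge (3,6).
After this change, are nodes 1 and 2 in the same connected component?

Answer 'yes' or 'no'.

Initial components: {0,1,3,4,5,6,7} {2}
Removing edge (3,6): it was a bridge — component count 2 -> 3.
New components: {0,4,5,6} {1,3,7} {2}
Are 1 and 2 in the same component? no

Answer: no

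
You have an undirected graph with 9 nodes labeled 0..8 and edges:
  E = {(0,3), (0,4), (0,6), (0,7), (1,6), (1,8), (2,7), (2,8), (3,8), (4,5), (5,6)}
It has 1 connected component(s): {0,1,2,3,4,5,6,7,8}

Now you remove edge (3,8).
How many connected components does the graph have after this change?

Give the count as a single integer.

Initial component count: 1
Remove (3,8): not a bridge. Count unchanged: 1.
  After removal, components: {0,1,2,3,4,5,6,7,8}
New component count: 1

Answer: 1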